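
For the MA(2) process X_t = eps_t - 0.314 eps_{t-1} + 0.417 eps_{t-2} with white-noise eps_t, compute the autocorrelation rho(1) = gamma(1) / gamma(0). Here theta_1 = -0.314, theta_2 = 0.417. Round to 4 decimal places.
\rho(1) = -0.3497

For an MA(q) process with theta_0 = 1, the autocovariance is
  gamma(k) = sigma^2 * sum_{i=0..q-k} theta_i * theta_{i+k},
and rho(k) = gamma(k) / gamma(0). Sigma^2 cancels.
  numerator   = (1)*(-0.314) + (-0.314)*(0.417) = -0.444938.
  denominator = (1)^2 + (-0.314)^2 + (0.417)^2 = 1.272485.
  rho(1) = -0.444938 / 1.272485 = -0.3497.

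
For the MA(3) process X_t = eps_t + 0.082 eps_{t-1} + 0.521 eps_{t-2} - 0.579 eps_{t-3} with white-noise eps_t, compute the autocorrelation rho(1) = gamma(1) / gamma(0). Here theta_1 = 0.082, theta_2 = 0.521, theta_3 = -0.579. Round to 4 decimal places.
\rho(1) = -0.1097

For an MA(q) process with theta_0 = 1, the autocovariance is
  gamma(k) = sigma^2 * sum_{i=0..q-k} theta_i * theta_{i+k},
and rho(k) = gamma(k) / gamma(0). Sigma^2 cancels.
  numerator   = (1)*(0.082) + (0.082)*(0.521) + (0.521)*(-0.579) = -0.176937.
  denominator = (1)^2 + (0.082)^2 + (0.521)^2 + (-0.579)^2 = 1.613406.
  rho(1) = -0.176937 / 1.613406 = -0.1097.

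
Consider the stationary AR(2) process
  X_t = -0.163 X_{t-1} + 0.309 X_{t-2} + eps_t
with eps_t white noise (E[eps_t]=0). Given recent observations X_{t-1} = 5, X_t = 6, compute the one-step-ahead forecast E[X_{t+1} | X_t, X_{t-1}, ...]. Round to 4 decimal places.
E[X_{t+1} \mid \mathcal F_t] = 0.5670

For an AR(p) model X_t = c + sum_i phi_i X_{t-i} + eps_t, the
one-step-ahead conditional mean is
  E[X_{t+1} | X_t, ...] = c + sum_i phi_i X_{t+1-i}.
Substitute known values:
  E[X_{t+1} | ...] = (-0.163) * (6) + (0.309) * (5)
                   = 0.5670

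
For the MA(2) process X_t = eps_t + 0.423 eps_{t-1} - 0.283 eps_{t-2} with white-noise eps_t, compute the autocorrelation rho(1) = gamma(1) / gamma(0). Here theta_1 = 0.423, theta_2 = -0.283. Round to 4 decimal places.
\rho(1) = 0.2409

For an MA(q) process with theta_0 = 1, the autocovariance is
  gamma(k) = sigma^2 * sum_{i=0..q-k} theta_i * theta_{i+k},
and rho(k) = gamma(k) / gamma(0). Sigma^2 cancels.
  numerator   = (1)*(0.423) + (0.423)*(-0.283) = 0.303291.
  denominator = (1)^2 + (0.423)^2 + (-0.283)^2 = 1.259018.
  rho(1) = 0.303291 / 1.259018 = 0.2409.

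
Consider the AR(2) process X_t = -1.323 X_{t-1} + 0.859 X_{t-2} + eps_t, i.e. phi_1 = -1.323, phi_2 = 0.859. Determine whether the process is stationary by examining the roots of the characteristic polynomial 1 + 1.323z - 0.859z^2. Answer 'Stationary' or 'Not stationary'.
\text{Not stationary}

The AR(p) characteristic polynomial is P(z) = 1 + 1.323z - 0.859z^2.
Stationarity requires all roots to lie outside the unit circle, i.e. |z| > 1 for every root.
Set 1 + (1.323) z + (-0.859) z^2 = 0, i.e. a z^2 + b z + c = 0 with a = -0.859, b = 1.323, c = 1.
Discriminant D = b^2 - 4ac = (1.323)^2 - 4*(-0.859)*1 = 1.750329 - (-3.436) = 5.186329.
D >= 0, so the roots are real: z = (-b +/- sqrt(D)) / (2a) = (-1.323 +/- 2.277351) / (-1.718).
  z_1 = (-1.323 + 2.277351) / (-1.718) = -0.5555,   |z_1| = 0.5555.
  z_2 = (-1.323 - 2.277351) / (-1.718) = 2.0957,   |z_2| = 2.0957.
Moduli of all roots: 0.5555, 2.0957.
All moduli strictly greater than 1? No.
Verdict: Not stationary.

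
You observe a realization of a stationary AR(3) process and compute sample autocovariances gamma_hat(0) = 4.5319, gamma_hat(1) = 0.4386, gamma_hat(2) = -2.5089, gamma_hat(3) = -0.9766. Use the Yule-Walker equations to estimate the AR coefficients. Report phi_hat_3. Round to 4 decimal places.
\hat\phi_{3} = -0.1140

The Yule-Walker equations for an AR(p) process read, in matrix form,
  Gamma_p phi = r_p,   with   (Gamma_p)_{ij} = gamma(|i - j|),
                       (r_p)_i = gamma(i),   i,j = 1..p.
Substitute the sample gammas (Toeplitz matrix and right-hand side of size 3):
  Gamma_p = [[4.5319, 0.4386, -2.5089], [0.4386, 4.5319, 0.4386], [-2.5089, 0.4386, 4.5319]]
  r_p     = [0.4386, -2.5089, -0.9766]
Written out (R1..R3):
  (R1) 4.5319 phi_1 + 0.4386 phi_2 - 2.5089 phi_3 = 0.4386
  (R2) 0.4386 phi_1 + 4.5319 phi_2 + 0.4386 phi_3 = -2.5089
  (R3) -2.5089 phi_1 + 0.4386 phi_2 + 4.5319 phi_3 = -0.9766
Gaussian elimination:
  R2 <- R2 - (0.4386/4.5319) R1 = R2 - (0.096781) R1:  4.489452 phi_2 + 0.681413 phi_3 = -2.551348
  R3 <- R3 - (-2.5089/4.5319) R1 = R3 - (-0.553609) R1:  0.681413 phi_2 + 3.142951 phi_3 = -0.733787
  R3 <- R3 - (0.681413/4.489452) R2 = R3 - (0.151781) R2:  3.039525 phi_3 = -0.346541
Back-substitution:
  phi_hat_3 = -0.346541 / 3.039525 = -0.114012
  phi_hat_2 = (-2.551348 - (0.681413)(-0.114012)) / 4.489452 = -0.550994
  phi_hat_1 = (0.4386 - (0.4386)(-0.550994) - (-2.5089)(-0.114012)) / 4.5319 = 0.086988
So phi_hat = [0.0870, -0.5510, -0.1140].
Therefore phi_hat_3 = -0.1140.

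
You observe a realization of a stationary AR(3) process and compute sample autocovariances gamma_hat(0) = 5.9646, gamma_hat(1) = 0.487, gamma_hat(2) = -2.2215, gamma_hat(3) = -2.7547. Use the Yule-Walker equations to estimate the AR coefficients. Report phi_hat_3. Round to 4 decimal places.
\hat\phi_{3} = -0.4580

The Yule-Walker equations for an AR(p) process read, in matrix form,
  Gamma_p phi = r_p,   with   (Gamma_p)_{ij} = gamma(|i - j|),
                       (r_p)_i = gamma(i),   i,j = 1..p.
Substitute the sample gammas (Toeplitz matrix and right-hand side of size 3):
  Gamma_p = [[5.9646, 0.487, -2.2215], [0.487, 5.9646, 0.487], [-2.2215, 0.487, 5.9646]]
  r_p     = [0.487, -2.2215, -2.7547]
Written out (R1..R3):
  (R1) 5.9646 phi_1 + 0.487 phi_2 - 2.2215 phi_3 = 0.487
  (R2) 0.487 phi_1 + 5.9646 phi_2 + 0.487 phi_3 = -2.2215
  (R3) -2.2215 phi_1 + 0.487 phi_2 + 5.9646 phi_3 = -2.7547
Gaussian elimination:
  R2 <- R2 - (0.487/5.9646) R1 = R2 - (0.081648) R1:  5.924837 phi_2 + 0.668382 phi_3 = -2.261263
  R3 <- R3 - (-2.2215/5.9646) R1 = R3 - (-0.372447) R1:  0.668382 phi_2 + 5.137208 phi_3 = -2.573318
  R3 <- R3 - (0.668382/5.924837) R2 = R3 - (0.11281) R2:  5.061808 phi_3 = -2.318225
Back-substitution:
  phi_hat_3 = -2.318225 / 5.061808 = -0.457984
  phi_hat_2 = (-2.261263 - (0.668382)(-0.457984)) / 5.924837 = -0.329993
  phi_hat_1 = (0.487 - (0.487)(-0.329993) - (-2.2215)(-0.457984)) / 5.9646 = -0.061983
So phi_hat = [-0.0620, -0.3300, -0.4580].
Therefore phi_hat_3 = -0.4580.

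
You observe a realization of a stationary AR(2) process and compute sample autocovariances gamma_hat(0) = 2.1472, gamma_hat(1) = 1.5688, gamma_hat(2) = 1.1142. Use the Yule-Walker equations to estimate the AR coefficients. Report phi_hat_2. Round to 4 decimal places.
\hat\phi_{2} = -0.0320

The Yule-Walker equations for an AR(p) process read, in matrix form,
  Gamma_p phi = r_p,   with   (Gamma_p)_{ij} = gamma(|i - j|),
                       (r_p)_i = gamma(i),   i,j = 1..p.
Substitute the sample gammas (Toeplitz matrix and right-hand side of size 2):
  Gamma_p = [[2.1472, 1.5688], [1.5688, 2.1472]]
  r_p     = [1.5688, 1.1142]
Written out:
  2.1472 phi_1 + 1.5688 phi_2 = 1.5688
  1.5688 phi_1 + 2.1472 phi_2 = 1.1142
Solve by Cramer's rule:
  det = gamma(0)^2 - gamma(1)^2 = (2.1472)^2 - (1.5688)^2 = 4.61046784 - 2.46113344 = 2.1493344
  phi_hat_1 = [gamma(1) gamma(0) - gamma(1) gamma(2)] / det = [(1.5688)(2.1472) - (1.5688)(1.1142)] / 2.1493344 = 1.6205704 / 2.1493344 = 0.754
  phi_hat_2 = [gamma(0) gamma(2) - gamma(1)^2] / det = [(2.1472)(1.1142) - (1.5688)^2] / 2.1493344 = -0.0687232 / 2.1493344 = -0.032
So phi_hat = [0.7540, -0.0320].
Therefore phi_hat_2 = -0.0320.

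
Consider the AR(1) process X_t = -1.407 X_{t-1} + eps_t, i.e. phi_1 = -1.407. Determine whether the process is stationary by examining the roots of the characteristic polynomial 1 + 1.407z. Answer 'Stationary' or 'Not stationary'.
\text{Not stationary}

The AR(p) characteristic polynomial is P(z) = 1 + 1.407z.
Stationarity requires all roots to lie outside the unit circle, i.e. |z| > 1 for every root.
This is linear in z: 1 + (1.407) z = 0  =>  z = -1/(1.407) = -0.710732,  |z| = 0.710732.
Moduli of all roots: 0.7107.
All moduli strictly greater than 1? No.
Verdict: Not stationary.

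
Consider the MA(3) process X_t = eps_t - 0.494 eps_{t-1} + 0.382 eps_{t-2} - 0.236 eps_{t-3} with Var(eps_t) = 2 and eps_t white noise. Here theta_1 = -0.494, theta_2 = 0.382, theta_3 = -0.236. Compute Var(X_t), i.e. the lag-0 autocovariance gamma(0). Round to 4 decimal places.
\gamma(0) = 2.8913

For an MA(q) process X_t = eps_t + sum_i theta_i eps_{t-i} with
Var(eps_t) = sigma^2, the variance is
  gamma(0) = sigma^2 * (1 + sum_i theta_i^2).
  sum_i theta_i^2 = (-0.494)^2 + (0.382)^2 + (-0.236)^2 = 0.244036 + 0.145924 + 0.055696 = 0.445656.
  gamma(0) = 2 * (1 + 0.445656) = 2 * 1.445656 = 2.891312, which rounds to 2.8913.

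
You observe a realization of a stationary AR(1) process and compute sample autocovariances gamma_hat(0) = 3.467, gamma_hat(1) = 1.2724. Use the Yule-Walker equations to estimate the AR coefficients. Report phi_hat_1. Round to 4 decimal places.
\hat\phi_{1} = 0.3670

The Yule-Walker equations for an AR(p) process read, in matrix form,
  Gamma_p phi = r_p,   with   (Gamma_p)_{ij} = gamma(|i - j|),
                       (r_p)_i = gamma(i),   i,j = 1..p.
Substitute the sample gammas (Toeplitz matrix and right-hand side of size 1):
  Gamma_p = [[3.467]]
  r_p     = [1.2724]
With p = 1 this is the single equation gamma(0) phi_1 = gamma(1):
  phi_hat_1 = gamma(1) / gamma(0) = 1.2724 / 3.467 = 0.3670.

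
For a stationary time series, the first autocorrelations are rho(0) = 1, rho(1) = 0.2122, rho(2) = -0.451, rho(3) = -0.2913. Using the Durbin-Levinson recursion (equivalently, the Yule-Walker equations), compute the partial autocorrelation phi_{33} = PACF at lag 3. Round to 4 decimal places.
\phi_{33} = -0.0511

The PACF at lag k is phi_{kk}, the last component of the solution
to the Yule-Walker system G_k phi = r_k where
  (G_k)_{ij} = rho(|i - j|), (r_k)_i = rho(i), i,j = 1..k.
Equivalently, Durbin-Levinson gives phi_{kk} iteratively:
  phi_{11} = rho(1)
  phi_{kk} = [rho(k) - sum_{j=1..k-1} phi_{k-1,j} rho(k-j)]
            / [1 - sum_{j=1..k-1} phi_{k-1,j} rho(j)],
  phi_{k,j} = phi_{k-1,j} - phi_{kk} phi_{k-1,k-j},  j = 1..k-1.
Step k = 1:
  phi_11 = rho(1) = 0.2122.
Step k = 2:
  phi_22 = [rho(2) - phi_11 rho(1)] / [1 - phi_11 rho(1)] = [-0.451 - (0.2122)(0.2122)] / [1 - (0.2122)(0.2122)]
         = -0.49602884 / 0.95497116 = -0.519418.
  Update: phi_21 = phi_11 - phi_22 phi_11 = 0.2122 - (-0.519418)(0.2122) = 0.32242.
Step k = 3:
  phi_33 = [rho(3) - phi_21 rho(2) - phi_22 rho(1)] / [1 - phi_21 rho(1) - phi_22 rho(2)]
    numerator   = -0.2913 - (0.32242)(-0.451) - (-0.519418)(0.2122) = -0.03566797
    denominator = 1 - (0.32242)(0.2122) - (-0.519418)(-0.451) = 0.69732504
  phi_33 = -0.03566797 / 0.69732504 = -0.0511.
Therefore phi_{33} = -0.0511.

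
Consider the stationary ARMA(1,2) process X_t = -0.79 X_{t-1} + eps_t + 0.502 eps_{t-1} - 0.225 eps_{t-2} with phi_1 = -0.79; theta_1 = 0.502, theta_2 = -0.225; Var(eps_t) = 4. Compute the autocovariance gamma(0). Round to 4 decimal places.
\gamma(0) = 4.3318

Multiply the model equation by X_{t-k} and take expectations. With theta_0 = psi_0 = 1 and psi_j the MA(infinity) weights, this gives
  gamma(k) - sum_i phi_i gamma(k-i) = c_k,
  c_k = sigma^2 * sum_{j=k..q} theta_j psi_{j-k}   (c_k = 0 for k > q),
using gamma(-m) = gamma(m).
psi-weights needed (psi_j = theta_j + sum_i phi_i psi_{j-i}):
  psi_1 = theta_1 + phi_1 = 0.502 + (-0.79) = -0.288
  psi_2 = theta_2 + phi_1 psi_1 = -0.225 + (-0.79)(-0.288) = 0.00252
Right-hand sides:
  c_0 = sigma^2 (1 + theta_1 psi_1 + theta_2 psi_2) = 4 * (1 + (0.502)(-0.288) + (-0.225)(0.00252)) = 4 * 0.854857 = 3.419428
  c_1 = sigma^2 (theta_1 + theta_2 psi_1) = 4 * (0.502 + (-0.225)(-0.288)) = 2.2672
  c_2 = sigma^2 theta_2 = 4 * (-0.225) = -0.9
Equations for k = 0 and k = 1 (AR order 1):
  gamma(0) = phi_1 gamma(1) + c_0
  gamma(1) = phi_1 gamma(0) + c_1
Substituting the second into the first: gamma(0) (1 - phi_1^2) = c_0 + phi_1 c_1, so
  gamma(0) = (c_0 + phi_1 c_1) / (1 - phi_1^2) = (3.419428 + (-0.79)(2.2672)) / (1 - (-0.79)^2) = 1.62834 / 0.3759 = 4.331844.
Therefore gamma(0) = 4.3318 (to 4 decimal places).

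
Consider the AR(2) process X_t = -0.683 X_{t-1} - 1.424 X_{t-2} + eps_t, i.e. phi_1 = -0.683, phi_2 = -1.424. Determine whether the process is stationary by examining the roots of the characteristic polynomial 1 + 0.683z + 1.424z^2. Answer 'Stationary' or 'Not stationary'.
\text{Not stationary}

The AR(p) characteristic polynomial is P(z) = 1 + 0.683z + 1.424z^2.
Stationarity requires all roots to lie outside the unit circle, i.e. |z| > 1 for every root.
Set 1 + (0.683) z + (1.424) z^2 = 0, i.e. a z^2 + b z + c = 0 with a = 1.424, b = 0.683, c = 1.
Discriminant D = b^2 - 4ac = (0.683)^2 - 4*(1.424)*1 = 0.466489 - (5.696) = -5.229511.
D < 0, so the roots are the complex-conjugate pair z = (-b +/- i sqrt(-D)) / (2a) = -0.2398 +/- 0.803i.
For a conjugate pair |z|^2 = z * conj(z) = (product of roots) = c/a = 1/(1.424) = 0.702247, so |z| = sqrt(0.702247) = 0.838 for both roots.
Moduli of all roots: 0.8380, 0.8380.
All moduli strictly greater than 1? No.
Verdict: Not stationary.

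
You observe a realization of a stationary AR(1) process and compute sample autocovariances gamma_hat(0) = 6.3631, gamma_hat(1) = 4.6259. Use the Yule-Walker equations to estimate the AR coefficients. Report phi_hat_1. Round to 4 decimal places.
\hat\phi_{1} = 0.7270

The Yule-Walker equations for an AR(p) process read, in matrix form,
  Gamma_p phi = r_p,   with   (Gamma_p)_{ij} = gamma(|i - j|),
                       (r_p)_i = gamma(i),   i,j = 1..p.
Substitute the sample gammas (Toeplitz matrix and right-hand side of size 1):
  Gamma_p = [[6.3631]]
  r_p     = [4.6259]
With p = 1 this is the single equation gamma(0) phi_1 = gamma(1):
  phi_hat_1 = gamma(1) / gamma(0) = 4.6259 / 6.3631 = 0.7270.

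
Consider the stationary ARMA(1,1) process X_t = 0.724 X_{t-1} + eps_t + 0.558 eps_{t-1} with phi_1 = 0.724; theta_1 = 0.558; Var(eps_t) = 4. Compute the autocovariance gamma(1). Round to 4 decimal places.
\gamma(1) = 15.1310

Multiply the model equation by X_{t-k} and take expectations. With theta_0 = psi_0 = 1 and psi_j the MA(infinity) weights, this gives
  gamma(k) - sum_i phi_i gamma(k-i) = c_k,
  c_k = sigma^2 * sum_{j=k..q} theta_j psi_{j-k}   (c_k = 0 for k > q),
using gamma(-m) = gamma(m).
psi-weights needed (psi_j = theta_j + sum_i phi_i psi_{j-i}):
  psi_1 = theta_1 + phi_1 = 0.558 + (0.724) = 1.282
Right-hand sides:
  c_0 = sigma^2 (1 + theta_1 psi_1) = 4 * (1 + (0.558)(1.282)) = 4 * 1.715356 = 6.861424
  c_1 = sigma^2 theta_1 = 4 * (0.558) = 2.232
  c_2 = 0
Equations for k = 0 and k = 1 (AR order 1):
  gamma(0) = phi_1 gamma(1) + c_0
  gamma(1) = phi_1 gamma(0) + c_1
Substituting the second into the first: gamma(0) (1 - phi_1^2) = c_0 + phi_1 c_1, so
  gamma(0) = (c_0 + phi_1 c_1) / (1 - phi_1^2) = (6.861424 + (0.724)(2.232)) / (1 - (0.724)^2) = 8.477392 / 0.475824 = 17.816235.
  gamma(1) = phi_1 gamma(0) + c_1 = (0.724)(17.816235) + (2.232) = 15.130954.
Therefore gamma(1) = 15.1310 (to 4 decimal places).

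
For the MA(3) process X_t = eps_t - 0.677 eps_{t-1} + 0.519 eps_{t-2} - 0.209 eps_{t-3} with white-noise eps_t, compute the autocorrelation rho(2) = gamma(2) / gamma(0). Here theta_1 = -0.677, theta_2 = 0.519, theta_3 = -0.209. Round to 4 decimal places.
\rho(2) = 0.3729

For an MA(q) process with theta_0 = 1, the autocovariance is
  gamma(k) = sigma^2 * sum_{i=0..q-k} theta_i * theta_{i+k},
and rho(k) = gamma(k) / gamma(0). Sigma^2 cancels.
  numerator   = (1)*(0.519) + (-0.677)*(-0.209) = 0.660493.
  denominator = (1)^2 + (-0.677)^2 + (0.519)^2 + (-0.209)^2 = 1.771371.
  rho(2) = 0.660493 / 1.771371 = 0.3729.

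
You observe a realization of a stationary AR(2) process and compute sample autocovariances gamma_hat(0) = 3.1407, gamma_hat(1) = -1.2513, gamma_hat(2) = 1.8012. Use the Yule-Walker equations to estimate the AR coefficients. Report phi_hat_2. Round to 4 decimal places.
\hat\phi_{2} = 0.4930

The Yule-Walker equations for an AR(p) process read, in matrix form,
  Gamma_p phi = r_p,   with   (Gamma_p)_{ij} = gamma(|i - j|),
                       (r_p)_i = gamma(i),   i,j = 1..p.
Substitute the sample gammas (Toeplitz matrix and right-hand side of size 2):
  Gamma_p = [[3.1407, -1.2513], [-1.2513, 3.1407]]
  r_p     = [-1.2513, 1.8012]
Written out:
  3.1407 phi_1 - 1.2513 phi_2 = -1.2513
  -1.2513 phi_1 + 3.1407 phi_2 = 1.8012
Solve by Cramer's rule:
  det = gamma(0)^2 - gamma(1)^2 = (3.1407)^2 - (-1.2513)^2 = 9.86399649 - 1.56575169 = 8.2982448
  phi_hat_1 = [gamma(1) gamma(0) - gamma(1) gamma(2)] / det = [(-1.2513)(3.1407) - (-1.2513)(1.8012)] / 8.2982448 = -1.67611635 / 8.2982448 = -0.202
  phi_hat_2 = [gamma(0) gamma(2) - gamma(1)^2] / det = [(3.1407)(1.8012) - (-1.2513)^2] / 8.2982448 = 4.09127715 / 8.2982448 = 0.493
So phi_hat = [-0.2020, 0.4930].
Therefore phi_hat_2 = 0.4930.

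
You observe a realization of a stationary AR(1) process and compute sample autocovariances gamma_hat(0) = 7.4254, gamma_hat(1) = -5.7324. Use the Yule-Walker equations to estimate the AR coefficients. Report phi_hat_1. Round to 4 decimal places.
\hat\phi_{1} = -0.7720

The Yule-Walker equations for an AR(p) process read, in matrix form,
  Gamma_p phi = r_p,   with   (Gamma_p)_{ij} = gamma(|i - j|),
                       (r_p)_i = gamma(i),   i,j = 1..p.
Substitute the sample gammas (Toeplitz matrix and right-hand side of size 1):
  Gamma_p = [[7.4254]]
  r_p     = [-5.7324]
With p = 1 this is the single equation gamma(0) phi_1 = gamma(1):
  phi_hat_1 = gamma(1) / gamma(0) = -5.7324 / 7.4254 = -0.7720.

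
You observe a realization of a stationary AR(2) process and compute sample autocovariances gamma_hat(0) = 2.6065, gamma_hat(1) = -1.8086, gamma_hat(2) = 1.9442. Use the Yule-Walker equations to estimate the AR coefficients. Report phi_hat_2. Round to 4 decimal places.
\hat\phi_{2} = 0.5100

The Yule-Walker equations for an AR(p) process read, in matrix form,
  Gamma_p phi = r_p,   with   (Gamma_p)_{ij} = gamma(|i - j|),
                       (r_p)_i = gamma(i),   i,j = 1..p.
Substitute the sample gammas (Toeplitz matrix and right-hand side of size 2):
  Gamma_p = [[2.6065, -1.8086], [-1.8086, 2.6065]]
  r_p     = [-1.8086, 1.9442]
Written out:
  2.6065 phi_1 - 1.8086 phi_2 = -1.8086
  -1.8086 phi_1 + 2.6065 phi_2 = 1.9442
Solve by Cramer's rule:
  det = gamma(0)^2 - gamma(1)^2 = (2.6065)^2 - (-1.8086)^2 = 6.79384225 - 3.27103396 = 3.52280829
  phi_hat_1 = [gamma(1) gamma(0) - gamma(1) gamma(2)] / det = [(-1.8086)(2.6065) - (-1.8086)(1.9442)] / 3.52280829 = -1.19783578 / 3.52280829 = -0.34
  phi_hat_2 = [gamma(0) gamma(2) - gamma(1)^2] / det = [(2.6065)(1.9442) - (-1.8086)^2] / 3.52280829 = 1.79652334 / 3.52280829 = 0.51
So phi_hat = [-0.3400, 0.5100].
Therefore phi_hat_2 = 0.5100.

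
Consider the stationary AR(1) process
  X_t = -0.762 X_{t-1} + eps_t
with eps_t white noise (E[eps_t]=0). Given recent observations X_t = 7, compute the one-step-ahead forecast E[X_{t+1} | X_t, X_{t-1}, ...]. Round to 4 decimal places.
E[X_{t+1} \mid \mathcal F_t] = -5.3340

For an AR(p) model X_t = c + sum_i phi_i X_{t-i} + eps_t, the
one-step-ahead conditional mean is
  E[X_{t+1} | X_t, ...] = c + sum_i phi_i X_{t+1-i}.
Substitute known values:
  E[X_{t+1} | ...] = (-0.762) * (7)
                   = -5.3340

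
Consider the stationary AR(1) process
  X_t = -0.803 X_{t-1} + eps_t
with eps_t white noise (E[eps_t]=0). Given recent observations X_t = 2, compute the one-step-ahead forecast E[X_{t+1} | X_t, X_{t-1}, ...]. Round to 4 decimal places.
E[X_{t+1} \mid \mathcal F_t] = -1.6060

For an AR(p) model X_t = c + sum_i phi_i X_{t-i} + eps_t, the
one-step-ahead conditional mean is
  E[X_{t+1} | X_t, ...] = c + sum_i phi_i X_{t+1-i}.
Substitute known values:
  E[X_{t+1} | ...] = (-0.803) * (2)
                   = -1.6060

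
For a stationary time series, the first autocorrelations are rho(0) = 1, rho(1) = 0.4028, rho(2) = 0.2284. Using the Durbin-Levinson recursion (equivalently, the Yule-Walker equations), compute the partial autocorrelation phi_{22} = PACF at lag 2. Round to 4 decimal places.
\phi_{22} = 0.0790

The PACF at lag k is phi_{kk}, the last component of the solution
to the Yule-Walker system G_k phi = r_k where
  (G_k)_{ij} = rho(|i - j|), (r_k)_i = rho(i), i,j = 1..k.
Equivalently, Durbin-Levinson gives phi_{kk} iteratively:
  phi_{11} = rho(1)
  phi_{kk} = [rho(k) - sum_{j=1..k-1} phi_{k-1,j} rho(k-j)]
            / [1 - sum_{j=1..k-1} phi_{k-1,j} rho(j)],
  phi_{k,j} = phi_{k-1,j} - phi_{kk} phi_{k-1,k-j},  j = 1..k-1.
Step k = 1:
  phi_11 = rho(1) = 0.4028.
Step k = 2:
  phi_22 = [rho(2) - phi_11 rho(1)] / [1 - phi_11 rho(1)] = [0.2284 - (0.4028)(0.4028)] / [1 - (0.4028)(0.4028)]
         = 0.06615216 / 0.83775216 = 0.079.
Therefore phi_{22} = 0.0790.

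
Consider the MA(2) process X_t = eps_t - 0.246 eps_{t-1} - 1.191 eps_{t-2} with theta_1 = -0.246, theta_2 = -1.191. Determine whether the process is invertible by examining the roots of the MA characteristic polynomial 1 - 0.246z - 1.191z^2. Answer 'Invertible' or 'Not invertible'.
\text{Not invertible}

The MA(q) characteristic polynomial is P(z) = 1 - 0.246z - 1.191z^2.
Invertibility requires all roots to lie outside the unit circle, i.e. |z| > 1 for every root.
Set 1 + (-0.246) z + (-1.191) z^2 = 0, i.e. a z^2 + b z + c = 0 with a = -1.191, b = -0.246, c = 1.
Discriminant D = b^2 - 4ac = (-0.246)^2 - 4*(-1.191)*1 = 0.060516 - (-4.764) = 4.824516.
D >= 0, so the roots are real: z = (-b +/- sqrt(D)) / (2a) = (0.246 +/- 2.196478) / (-2.382).
  z_1 = (0.246 + 2.196478) / (-2.382) = -1.0254,   |z_1| = 1.0254.
  z_2 = (0.246 - 2.196478) / (-2.382) = 0.8188,   |z_2| = 0.8188.
Moduli of all roots: 1.0254, 0.8188.
All moduli strictly greater than 1? No.
Verdict: Not invertible.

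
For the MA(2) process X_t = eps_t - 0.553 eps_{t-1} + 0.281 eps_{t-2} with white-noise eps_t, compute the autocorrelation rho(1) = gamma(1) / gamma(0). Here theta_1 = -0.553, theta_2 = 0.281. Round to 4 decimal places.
\rho(1) = -0.5116

For an MA(q) process with theta_0 = 1, the autocovariance is
  gamma(k) = sigma^2 * sum_{i=0..q-k} theta_i * theta_{i+k},
and rho(k) = gamma(k) / gamma(0). Sigma^2 cancels.
  numerator   = (1)*(-0.553) + (-0.553)*(0.281) = -0.708393.
  denominator = (1)^2 + (-0.553)^2 + (0.281)^2 = 1.38477.
  rho(1) = -0.708393 / 1.38477 = -0.5116.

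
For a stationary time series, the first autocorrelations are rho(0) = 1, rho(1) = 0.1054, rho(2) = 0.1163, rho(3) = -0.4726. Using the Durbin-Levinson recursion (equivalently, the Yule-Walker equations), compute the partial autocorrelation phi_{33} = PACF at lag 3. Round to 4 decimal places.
\phi_{33} = -0.5060

The PACF at lag k is phi_{kk}, the last component of the solution
to the Yule-Walker system G_k phi = r_k where
  (G_k)_{ij} = rho(|i - j|), (r_k)_i = rho(i), i,j = 1..k.
Equivalently, Durbin-Levinson gives phi_{kk} iteratively:
  phi_{11} = rho(1)
  phi_{kk} = [rho(k) - sum_{j=1..k-1} phi_{k-1,j} rho(k-j)]
            / [1 - sum_{j=1..k-1} phi_{k-1,j} rho(j)],
  phi_{k,j} = phi_{k-1,j} - phi_{kk} phi_{k-1,k-j},  j = 1..k-1.
Step k = 1:
  phi_11 = rho(1) = 0.1054.
Step k = 2:
  phi_22 = [rho(2) - phi_11 rho(1)] / [1 - phi_11 rho(1)] = [0.1163 - (0.1054)(0.1054)] / [1 - (0.1054)(0.1054)]
         = 0.10519084 / 0.98889084 = 0.106373.
  Update: phi_21 = phi_11 - phi_22 phi_11 = 0.1054 - (0.106373)(0.1054) = 0.094188.
Step k = 3:
  phi_33 = [rho(3) - phi_21 rho(2) - phi_22 rho(1)] / [1 - phi_21 rho(1) - phi_22 rho(2)]
    numerator   = -0.4726 - (0.094188)(0.1163) - (0.106373)(0.1054) = -0.49476577
    denominator = 1 - (0.094188)(0.1054) - (0.106373)(0.1163) = 0.97770142
  phi_33 = -0.49476577 / 0.97770142 = -0.506.
Therefore phi_{33} = -0.5060.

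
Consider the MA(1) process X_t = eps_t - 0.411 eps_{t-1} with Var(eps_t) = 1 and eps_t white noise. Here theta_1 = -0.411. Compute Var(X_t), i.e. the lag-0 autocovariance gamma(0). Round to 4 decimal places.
\gamma(0) = 1.1689

For an MA(q) process X_t = eps_t + sum_i theta_i eps_{t-i} with
Var(eps_t) = sigma^2, the variance is
  gamma(0) = sigma^2 * (1 + sum_i theta_i^2).
  sum_i theta_i^2 = (-0.411)^2 = 0.168921.
  gamma(0) = 1 * (1 + 0.168921) = 1 * 1.168921 = 1.168921, which rounds to 1.1689.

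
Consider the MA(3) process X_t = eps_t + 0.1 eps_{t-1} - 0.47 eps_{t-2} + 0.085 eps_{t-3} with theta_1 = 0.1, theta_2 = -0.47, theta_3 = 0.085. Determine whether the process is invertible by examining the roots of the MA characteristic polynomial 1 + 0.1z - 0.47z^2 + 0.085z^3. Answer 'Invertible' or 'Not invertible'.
\text{Invertible}

The MA(q) characteristic polynomial is P(z) = 1 + 0.1z - 0.47z^2 + 0.085z^3.
Invertibility requires all roots to lie outside the unit circle, i.e. |z| > 1 for every root.
Degree 3: look for a simple real root z0 first, then factor out (1 - z/z0) and solve the remaining quadratic.
Testing z0 = 2: P(2) = 1 + (0.1)(2) + (-0.47)(2)^2 + (0.085)(2)^3
  = 1 + (0.2) + (-1.88) + (0.68) = 0.  So z_0 = 2 is a root, |z_0| = 2.
Divide out the factor (1 - 0.5 z) = (1 - z/z0) (since 1/z0 = 0.5):
  P(z) = (1 - 0.5 z)(1 + (0.6) z + (-0.17) z^2)
  [check: z-coef 0.6 - (0.5) = 0.1; z^2-coef -0.17 - (0.5)(0.6) = -0.47; z^3-coef -(0.5)(-0.17) = 0.085.]
Remaining roots from the quadratic factor 1 + (0.6) z + (-0.17) z^2:
  Set 1 + (0.6) z + (-0.17) z^2 = 0, i.e. a z^2 + b z + c = 0 with a = -0.17, b = 0.6, c = 1.
  Discriminant D = b^2 - 4ac = (0.6)^2 - 4*(-0.17)*1 = 0.36 - (-0.68) = 1.04.
  D >= 0, so the roots are real: z = (-b +/- sqrt(D)) / (2a) = (-0.6 +/- 1.019804) / (-0.34).
    z_1 = (-0.6 + 1.019804) / (-0.34) = -1.2347,   |z_1| = 1.2347.
    z_2 = (-0.6 - 1.019804) / (-0.34) = 4.7641,   |z_2| = 4.7641.
Moduli of all roots: 2.0000, 1.2347, 4.7641.
All moduli strictly greater than 1? Yes.
Verdict: Invertible.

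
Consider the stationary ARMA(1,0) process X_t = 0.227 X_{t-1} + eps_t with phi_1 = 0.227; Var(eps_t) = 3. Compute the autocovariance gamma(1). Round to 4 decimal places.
\gamma(1) = 0.7180

Multiply the model equation by X_{t-k} and take expectations. With theta_0 = psi_0 = 1 and psi_j the MA(infinity) weights, this gives
  gamma(k) - sum_i phi_i gamma(k-i) = c_k,
  c_k = sigma^2 * sum_{j=k..q} theta_j psi_{j-k}   (c_k = 0 for k > q),
using gamma(-m) = gamma(m).
Pure AR (q = 0): c_0 = sigma^2 = 3, c_k = 0 for k >= 1.
Equations for k = 0 and k = 1 (AR order 1):
  gamma(0) = phi_1 gamma(1) + c_0
  gamma(1) = phi_1 gamma(0) + c_1
Substituting the second into the first: gamma(0) (1 - phi_1^2) = c_0 + phi_1 c_1, so
  gamma(0) = c_0 / (1 - phi_1^2) = 3 / (1 - (0.227)^2) = 3 / 0.948471 = 3.162985.
  gamma(1) = phi_1 gamma(0) = (0.227)(3.162985) = 0.717998.
Therefore gamma(1) = 0.7180 (to 4 decimal places).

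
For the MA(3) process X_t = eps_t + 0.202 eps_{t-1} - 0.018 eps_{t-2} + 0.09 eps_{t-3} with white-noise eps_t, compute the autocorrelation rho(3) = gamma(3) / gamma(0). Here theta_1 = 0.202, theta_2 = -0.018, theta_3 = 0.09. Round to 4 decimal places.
\rho(3) = 0.0858

For an MA(q) process with theta_0 = 1, the autocovariance is
  gamma(k) = sigma^2 * sum_{i=0..q-k} theta_i * theta_{i+k},
and rho(k) = gamma(k) / gamma(0). Sigma^2 cancels.
  numerator   = (1)*(0.09) = 0.09.
  denominator = (1)^2 + (0.202)^2 + (-0.018)^2 + (0.09)^2 = 1.049228.
  rho(3) = 0.09 / 1.049228 = 0.0858.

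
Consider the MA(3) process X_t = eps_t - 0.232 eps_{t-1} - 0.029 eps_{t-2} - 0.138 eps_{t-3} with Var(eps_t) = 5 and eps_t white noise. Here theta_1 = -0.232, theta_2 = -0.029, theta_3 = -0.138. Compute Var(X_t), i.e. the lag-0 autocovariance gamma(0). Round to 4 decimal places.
\gamma(0) = 5.3685

For an MA(q) process X_t = eps_t + sum_i theta_i eps_{t-i} with
Var(eps_t) = sigma^2, the variance is
  gamma(0) = sigma^2 * (1 + sum_i theta_i^2).
  sum_i theta_i^2 = (-0.232)^2 + (-0.029)^2 + (-0.138)^2 = 0.053824 + 0.000841 + 0.019044 = 0.073709.
  gamma(0) = 5 * (1 + 0.073709) = 5 * 1.073709 = 5.368545, which rounds to 5.3685.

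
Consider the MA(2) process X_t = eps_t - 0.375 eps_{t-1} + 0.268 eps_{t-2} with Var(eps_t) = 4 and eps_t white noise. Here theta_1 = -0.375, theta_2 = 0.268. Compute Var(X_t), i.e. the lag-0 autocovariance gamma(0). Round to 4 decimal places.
\gamma(0) = 4.8498

For an MA(q) process X_t = eps_t + sum_i theta_i eps_{t-i} with
Var(eps_t) = sigma^2, the variance is
  gamma(0) = sigma^2 * (1 + sum_i theta_i^2).
  sum_i theta_i^2 = (-0.375)^2 + (0.268)^2 = 0.140625 + 0.071824 = 0.212449.
  gamma(0) = 4 * (1 + 0.212449) = 4 * 1.212449 = 4.849796, which rounds to 4.8498.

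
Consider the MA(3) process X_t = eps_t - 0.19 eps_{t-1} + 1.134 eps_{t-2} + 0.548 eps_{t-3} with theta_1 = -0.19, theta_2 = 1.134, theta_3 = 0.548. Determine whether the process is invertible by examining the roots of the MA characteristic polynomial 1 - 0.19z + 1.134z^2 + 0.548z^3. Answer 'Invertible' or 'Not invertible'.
\text{Not invertible}

The MA(q) characteristic polynomial is P(z) = 1 - 0.19z + 1.134z^2 + 0.548z^3.
Invertibility requires all roots to lie outside the unit circle, i.e. |z| > 1 for every root.
Degree 3: look for a simple real root z0 first, then factor out (1 - z/z0) and solve the remaining quadratic.
Testing z0 = -2.5: P(-2.5) = 1 + (-0.19)(-2.5) + (1.134)(-2.5)^2 + (0.548)(-2.5)^3
  = 1 + (0.475) + (7.0875) + (-8.5625) = 0.  So z_0 = -2.5 is a root, |z_0| = 2.5.
Divide out the factor (1 + 0.4 z) = (1 - z/z0) (since 1/z0 = -0.4):
  P(z) = (1 + 0.4 z)(1 + (-0.59) z + (1.37) z^2)
  [check: z-coef -0.59 - (-0.4) = -0.19; z^2-coef 1.37 - (-0.4)(-0.59) = 1.134; z^3-coef -(-0.4)(1.37) = 0.548.]
Remaining roots from the quadratic factor 1 + (-0.59) z + (1.37) z^2:
  Set 1 + (-0.59) z + (1.37) z^2 = 0, i.e. a z^2 + b z + c = 0 with a = 1.37, b = -0.59, c = 1.
  Discriminant D = b^2 - 4ac = (-0.59)^2 - 4*(1.37)*1 = 0.3481 - (5.48) = -5.1319.
  D < 0, so the roots are the complex-conjugate pair z = (-b +/- i sqrt(-D)) / (2a) = 0.2153 +/- 0.8268i.
  For a conjugate pair |z|^2 = z * conj(z) = (product of roots) = c/a = 1/(1.37) = 0.729927, so |z| = sqrt(0.729927) = 0.8544 for both roots.
Moduli of all roots: 2.5000, 0.8544, 0.8544.
All moduli strictly greater than 1? No.
Verdict: Not invertible.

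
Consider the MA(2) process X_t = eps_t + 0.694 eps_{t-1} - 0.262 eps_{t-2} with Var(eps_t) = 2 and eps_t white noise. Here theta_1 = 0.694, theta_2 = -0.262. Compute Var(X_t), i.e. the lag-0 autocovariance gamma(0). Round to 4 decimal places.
\gamma(0) = 3.1006

For an MA(q) process X_t = eps_t + sum_i theta_i eps_{t-i} with
Var(eps_t) = sigma^2, the variance is
  gamma(0) = sigma^2 * (1 + sum_i theta_i^2).
  sum_i theta_i^2 = (0.694)^2 + (-0.262)^2 = 0.481636 + 0.068644 = 0.55028.
  gamma(0) = 2 * (1 + 0.55028) = 2 * 1.55028 = 3.10056, which rounds to 3.1006.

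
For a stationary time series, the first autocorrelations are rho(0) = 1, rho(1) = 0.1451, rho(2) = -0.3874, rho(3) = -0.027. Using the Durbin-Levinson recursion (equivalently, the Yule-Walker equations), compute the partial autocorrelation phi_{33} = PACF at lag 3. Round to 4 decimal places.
\phi_{33} = 0.1400

The PACF at lag k is phi_{kk}, the last component of the solution
to the Yule-Walker system G_k phi = r_k where
  (G_k)_{ij} = rho(|i - j|), (r_k)_i = rho(i), i,j = 1..k.
Equivalently, Durbin-Levinson gives phi_{kk} iteratively:
  phi_{11} = rho(1)
  phi_{kk} = [rho(k) - sum_{j=1..k-1} phi_{k-1,j} rho(k-j)]
            / [1 - sum_{j=1..k-1} phi_{k-1,j} rho(j)],
  phi_{k,j} = phi_{k-1,j} - phi_{kk} phi_{k-1,k-j},  j = 1..k-1.
Step k = 1:
  phi_11 = rho(1) = 0.1451.
Step k = 2:
  phi_22 = [rho(2) - phi_11 rho(1)] / [1 - phi_11 rho(1)] = [-0.3874 - (0.1451)(0.1451)] / [1 - (0.1451)(0.1451)]
         = -0.40845401 / 0.97894599 = -0.417239.
  Update: phi_21 = phi_11 - phi_22 phi_11 = 0.1451 - (-0.417239)(0.1451) = 0.205641.
Step k = 3:
  phi_33 = [rho(3) - phi_21 rho(2) - phi_22 rho(1)] / [1 - phi_21 rho(1) - phi_22 rho(2)]
    numerator   = -0.027 - (0.205641)(-0.3874) - (-0.417239)(0.1451) = 0.11320676
    denominator = 1 - (0.205641)(0.1451) - (-0.417239)(-0.3874) = 0.80852323
  phi_33 = 0.11320676 / 0.80852323 = 0.14.
Therefore phi_{33} = 0.1400.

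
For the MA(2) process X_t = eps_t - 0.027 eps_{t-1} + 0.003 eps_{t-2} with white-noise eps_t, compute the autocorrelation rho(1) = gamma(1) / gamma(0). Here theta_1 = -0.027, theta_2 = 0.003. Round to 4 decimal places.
\rho(1) = -0.0271

For an MA(q) process with theta_0 = 1, the autocovariance is
  gamma(k) = sigma^2 * sum_{i=0..q-k} theta_i * theta_{i+k},
and rho(k) = gamma(k) / gamma(0). Sigma^2 cancels.
  numerator   = (1)*(-0.027) + (-0.027)*(0.003) = -0.027081.
  denominator = (1)^2 + (-0.027)^2 + (0.003)^2 = 1.000738.
  rho(1) = -0.027081 / 1.000738 = -0.0271.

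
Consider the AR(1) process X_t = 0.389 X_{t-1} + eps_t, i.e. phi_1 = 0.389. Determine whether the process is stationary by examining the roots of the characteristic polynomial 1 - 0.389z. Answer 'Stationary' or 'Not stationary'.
\text{Stationary}

The AR(p) characteristic polynomial is P(z) = 1 - 0.389z.
Stationarity requires all roots to lie outside the unit circle, i.e. |z| > 1 for every root.
This is linear in z: 1 + (-0.389) z = 0  =>  z = -1/(-0.389) = 2.570694,  |z| = 2.570694.
Moduli of all roots: 2.5707.
All moduli strictly greater than 1? Yes.
Verdict: Stationary.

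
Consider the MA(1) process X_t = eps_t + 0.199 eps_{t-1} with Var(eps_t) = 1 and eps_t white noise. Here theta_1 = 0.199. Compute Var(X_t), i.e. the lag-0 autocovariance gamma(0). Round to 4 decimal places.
\gamma(0) = 1.0396

For an MA(q) process X_t = eps_t + sum_i theta_i eps_{t-i} with
Var(eps_t) = sigma^2, the variance is
  gamma(0) = sigma^2 * (1 + sum_i theta_i^2).
  sum_i theta_i^2 = (0.199)^2 = 0.039601.
  gamma(0) = 1 * (1 + 0.039601) = 1 * 1.039601 = 1.039601, which rounds to 1.0396.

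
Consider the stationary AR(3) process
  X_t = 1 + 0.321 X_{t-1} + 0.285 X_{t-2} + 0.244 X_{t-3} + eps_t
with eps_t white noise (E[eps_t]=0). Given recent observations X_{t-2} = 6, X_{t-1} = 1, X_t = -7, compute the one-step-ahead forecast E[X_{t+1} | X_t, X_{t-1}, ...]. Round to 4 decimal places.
E[X_{t+1} \mid \mathcal F_t] = 0.5020

For an AR(p) model X_t = c + sum_i phi_i X_{t-i} + eps_t, the
one-step-ahead conditional mean is
  E[X_{t+1} | X_t, ...] = c + sum_i phi_i X_{t+1-i}.
Substitute known values:
  E[X_{t+1} | ...] = 1 + (0.321) * (-7) + (0.285) * (1) + (0.244) * (6)
                   = 0.5020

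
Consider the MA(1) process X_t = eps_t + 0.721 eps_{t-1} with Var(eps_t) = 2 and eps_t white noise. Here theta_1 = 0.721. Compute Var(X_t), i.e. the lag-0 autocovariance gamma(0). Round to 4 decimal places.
\gamma(0) = 3.0397

For an MA(q) process X_t = eps_t + sum_i theta_i eps_{t-i} with
Var(eps_t) = sigma^2, the variance is
  gamma(0) = sigma^2 * (1 + sum_i theta_i^2).
  sum_i theta_i^2 = (0.721)^2 = 0.519841.
  gamma(0) = 2 * (1 + 0.519841) = 2 * 1.519841 = 3.039682, which rounds to 3.0397.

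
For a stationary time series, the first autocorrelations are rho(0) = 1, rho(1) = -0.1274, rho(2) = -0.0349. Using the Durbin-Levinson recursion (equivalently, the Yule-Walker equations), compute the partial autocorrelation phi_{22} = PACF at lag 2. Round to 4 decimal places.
\phi_{22} = -0.0520

The PACF at lag k is phi_{kk}, the last component of the solution
to the Yule-Walker system G_k phi = r_k where
  (G_k)_{ij} = rho(|i - j|), (r_k)_i = rho(i), i,j = 1..k.
Equivalently, Durbin-Levinson gives phi_{kk} iteratively:
  phi_{11} = rho(1)
  phi_{kk} = [rho(k) - sum_{j=1..k-1} phi_{k-1,j} rho(k-j)]
            / [1 - sum_{j=1..k-1} phi_{k-1,j} rho(j)],
  phi_{k,j} = phi_{k-1,j} - phi_{kk} phi_{k-1,k-j},  j = 1..k-1.
Step k = 1:
  phi_11 = rho(1) = -0.1274.
Step k = 2:
  phi_22 = [rho(2) - phi_11 rho(1)] / [1 - phi_11 rho(1)] = [-0.0349 - (-0.1274)(-0.1274)] / [1 - (-0.1274)(-0.1274)]
         = -0.05113076 / 0.98376924 = -0.052.
Therefore phi_{22} = -0.0520.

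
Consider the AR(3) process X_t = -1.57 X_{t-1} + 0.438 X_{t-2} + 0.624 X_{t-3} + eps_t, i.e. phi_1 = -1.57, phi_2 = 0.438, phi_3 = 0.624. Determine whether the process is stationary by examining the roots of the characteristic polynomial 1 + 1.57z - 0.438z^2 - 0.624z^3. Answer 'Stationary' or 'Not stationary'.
\text{Not stationary}

The AR(p) characteristic polynomial is P(z) = 1 + 1.57z - 0.438z^2 - 0.624z^3.
Stationarity requires all roots to lie outside the unit circle, i.e. |z| > 1 for every root.
Degree 3: look for a simple real root z0 first, then factor out (1 - z/z0) and solve the remaining quadratic.
Testing z0 = -0.625: P(-0.625) = 1 + (1.57)(-0.625) + (-0.438)(-0.625)^2 + (-0.624)(-0.625)^3
  = 1 + (-0.98125) + (-0.171094) + (0.152344) = 0.  So z_0 = -0.625 is a root, |z_0| = 0.625.
Divide out the factor (1 + 1.6 z) = (1 - z/z0) (since 1/z0 = -1.6):
  P(z) = (1 + 1.6 z)(1 + (-0.03) z + (-0.39) z^2)
  [check: z-coef -0.03 - (-1.6) = 1.57; z^2-coef -0.39 - (-1.6)(-0.03) = -0.438; z^3-coef -(-1.6)(-0.39) = -0.624.]
Remaining roots from the quadratic factor 1 + (-0.03) z + (-0.39) z^2:
  Set 1 + (-0.03) z + (-0.39) z^2 = 0, i.e. a z^2 + b z + c = 0 with a = -0.39, b = -0.03, c = 1.
  Discriminant D = b^2 - 4ac = (-0.03)^2 - 4*(-0.39)*1 = 0.0009 - (-1.56) = 1.5609.
  D >= 0, so the roots are real: z = (-b +/- sqrt(D)) / (2a) = (0.03 +/- 1.24936) / (-0.78).
    z_1 = (0.03 + 1.24936) / (-0.78) = -1.6402,   |z_1| = 1.6402.
    z_2 = (0.03 - 1.24936) / (-0.78) = 1.5633,   |z_2| = 1.5633.
Moduli of all roots: 0.6250, 1.6402, 1.5633.
All moduli strictly greater than 1? No.
Verdict: Not stationary.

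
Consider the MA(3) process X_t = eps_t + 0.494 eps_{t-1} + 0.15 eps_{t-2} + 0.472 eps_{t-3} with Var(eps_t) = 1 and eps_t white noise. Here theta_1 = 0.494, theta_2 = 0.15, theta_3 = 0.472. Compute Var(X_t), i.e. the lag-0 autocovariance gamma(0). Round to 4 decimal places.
\gamma(0) = 1.4893

For an MA(q) process X_t = eps_t + sum_i theta_i eps_{t-i} with
Var(eps_t) = sigma^2, the variance is
  gamma(0) = sigma^2 * (1 + sum_i theta_i^2).
  sum_i theta_i^2 = (0.494)^2 + (0.15)^2 + (0.472)^2 = 0.244036 + 0.0225 + 0.222784 = 0.48932.
  gamma(0) = 1 * (1 + 0.48932) = 1 * 1.48932 = 1.48932, which rounds to 1.4893.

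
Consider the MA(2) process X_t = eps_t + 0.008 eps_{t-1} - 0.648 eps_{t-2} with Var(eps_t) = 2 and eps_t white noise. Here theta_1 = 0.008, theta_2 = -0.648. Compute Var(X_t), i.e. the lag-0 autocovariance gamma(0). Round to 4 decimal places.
\gamma(0) = 2.8399

For an MA(q) process X_t = eps_t + sum_i theta_i eps_{t-i} with
Var(eps_t) = sigma^2, the variance is
  gamma(0) = sigma^2 * (1 + sum_i theta_i^2).
  sum_i theta_i^2 = (0.008)^2 + (-0.648)^2 = 0.000064 + 0.419904 = 0.419968.
  gamma(0) = 2 * (1 + 0.419968) = 2 * 1.419968 = 2.839936, which rounds to 2.8399.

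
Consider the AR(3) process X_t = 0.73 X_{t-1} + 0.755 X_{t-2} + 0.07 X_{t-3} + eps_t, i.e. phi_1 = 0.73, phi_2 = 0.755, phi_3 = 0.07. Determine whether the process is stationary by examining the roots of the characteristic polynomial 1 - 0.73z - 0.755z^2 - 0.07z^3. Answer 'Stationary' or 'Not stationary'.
\text{Not stationary}

The AR(p) characteristic polynomial is P(z) = 1 - 0.73z - 0.755z^2 - 0.07z^3.
Stationarity requires all roots to lie outside the unit circle, i.e. |z| > 1 for every root.
Degree 3: look for a simple real root z0 first, then factor out (1 - z/z0) and solve the remaining quadratic.
Testing z0 = -2: P(-2) = 1 + (-0.73)(-2) + (-0.755)(-2)^2 + (-0.07)(-2)^3
  = 1 + (1.46) + (-3.02) + (0.56) = 0.  So z_0 = -2 is a root, |z_0| = 2.
Divide out the factor (1 + 0.5 z) = (1 - z/z0) (since 1/z0 = -0.5):
  P(z) = (1 + 0.5 z)(1 + (-1.23) z + (-0.14) z^2)
  [check: z-coef -1.23 - (-0.5) = -0.73; z^2-coef -0.14 - (-0.5)(-1.23) = -0.755; z^3-coef -(-0.5)(-0.14) = -0.07.]
Remaining roots from the quadratic factor 1 + (-1.23) z + (-0.14) z^2:
  Set 1 + (-1.23) z + (-0.14) z^2 = 0, i.e. a z^2 + b z + c = 0 with a = -0.14, b = -1.23, c = 1.
  Discriminant D = b^2 - 4ac = (-1.23)^2 - 4*(-0.14)*1 = 1.5129 - (-0.56) = 2.0729.
  D >= 0, so the roots are real: z = (-b +/- sqrt(D)) / (2a) = (1.23 +/- 1.439757) / (-0.28).
    z_1 = (1.23 + 1.439757) / (-0.28) = -9.5348,   |z_1| = 9.5348.
    z_2 = (1.23 - 1.439757) / (-0.28) = 0.7491,   |z_2| = 0.7491.
Moduli of all roots: 2.0000, 9.5348, 0.7491.
All moduli strictly greater than 1? No.
Verdict: Not stationary.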